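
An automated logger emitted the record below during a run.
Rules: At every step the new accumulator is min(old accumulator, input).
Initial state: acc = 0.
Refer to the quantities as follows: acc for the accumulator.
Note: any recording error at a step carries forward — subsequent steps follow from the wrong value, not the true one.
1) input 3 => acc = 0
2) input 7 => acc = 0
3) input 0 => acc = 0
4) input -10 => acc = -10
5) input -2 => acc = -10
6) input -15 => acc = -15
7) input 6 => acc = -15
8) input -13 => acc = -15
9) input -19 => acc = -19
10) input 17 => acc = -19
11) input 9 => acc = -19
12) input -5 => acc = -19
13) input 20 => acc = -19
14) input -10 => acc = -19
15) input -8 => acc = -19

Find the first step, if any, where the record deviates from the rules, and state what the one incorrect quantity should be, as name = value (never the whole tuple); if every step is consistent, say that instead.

no error

Recomputing the run from the initial state:
step 1: acc = 0
step 2: acc = 0
step 3: acc = 0
step 4: acc = -10
step 5: acc = -10
step 6: acc = -15
step 7: acc = -15
step 8: acc = -15
step 9: acc = -19
step 10: acc = -19
step 11: acc = -19
step 12: acc = -19
step 13: acc = -19
step 14: acc = -19
step 15: acc = -19
This matches the record at every step.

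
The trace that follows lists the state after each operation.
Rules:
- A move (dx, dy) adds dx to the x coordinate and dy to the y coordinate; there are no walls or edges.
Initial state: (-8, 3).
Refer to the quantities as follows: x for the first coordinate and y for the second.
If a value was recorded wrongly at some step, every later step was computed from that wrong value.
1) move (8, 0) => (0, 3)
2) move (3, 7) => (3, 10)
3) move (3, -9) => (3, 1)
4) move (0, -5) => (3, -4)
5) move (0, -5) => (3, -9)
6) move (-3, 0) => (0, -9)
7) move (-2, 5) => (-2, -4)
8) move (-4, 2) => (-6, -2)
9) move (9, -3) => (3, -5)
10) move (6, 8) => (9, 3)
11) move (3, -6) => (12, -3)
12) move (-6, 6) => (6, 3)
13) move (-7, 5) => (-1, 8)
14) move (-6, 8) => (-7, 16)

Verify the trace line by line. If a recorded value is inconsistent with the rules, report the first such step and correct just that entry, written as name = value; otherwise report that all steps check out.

Recomputing the run from the initial state:
step 1: x = 0, y = 3
step 2: x = 3, y = 10
step 3: x = 6, y = 1
step 4: x = 6, y = -4
step 5: x = 6, y = -9
step 6: x = 3, y = -9
step 7: x = 1, y = -4
step 8: x = -3, y = -2
step 9: x = 6, y = -5
step 10: x = 12, y = 3
step 11: x = 15, y = -3
step 12: x = 9, y = 3
step 13: x = 2, y = 8
step 14: x = -4, y = 16
The first disagreement with the trace is at step 3, where the value should be x = 6.

step 3, x = 6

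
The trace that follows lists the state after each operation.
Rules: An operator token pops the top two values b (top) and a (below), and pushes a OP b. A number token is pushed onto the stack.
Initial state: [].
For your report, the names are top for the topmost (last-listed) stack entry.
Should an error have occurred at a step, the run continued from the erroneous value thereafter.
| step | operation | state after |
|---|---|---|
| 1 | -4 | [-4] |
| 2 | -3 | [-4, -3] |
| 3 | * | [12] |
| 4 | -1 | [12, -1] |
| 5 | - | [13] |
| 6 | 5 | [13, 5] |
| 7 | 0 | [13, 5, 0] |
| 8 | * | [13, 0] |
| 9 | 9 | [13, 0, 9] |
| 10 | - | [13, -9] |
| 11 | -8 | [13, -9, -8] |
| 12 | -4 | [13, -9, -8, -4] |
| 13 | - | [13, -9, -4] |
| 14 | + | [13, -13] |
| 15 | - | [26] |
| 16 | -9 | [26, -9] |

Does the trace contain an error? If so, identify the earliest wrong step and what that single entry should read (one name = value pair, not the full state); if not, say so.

step 1: push -4: top = -4 -> same as recorded
step 2: push -3: top = -3 -> checks out
step 3: -4 * -3 = 12 -> consistent with the trace
step 4: push -1: top = -1 -> consistent with the trace
step 5: 12 - -1 = 13 -> same as recorded
step 6: push 5: top = 5 -> agrees with the trace
step 7: push 0: top = 0 -> matches
step 8: 5 * 0 = 0 -> consistent with the trace
step 9: push 9: top = 9 -> in agreement
step 10: 0 - 9 = -9 -> consistent with the trace
step 11: push -8: top = -8 -> exactly as logged
step 12: push -4: top = -4 -> exactly as logged
step 13: -8 - -4 = -4 -> agrees with the trace
step 14: -9 + -4 = -13 -> checks out
step 15: 13 - -13 = 26 -> same as recorded
step 16: push -9: top = -9 -> no discrepancy
No step deviates from the rules.

no error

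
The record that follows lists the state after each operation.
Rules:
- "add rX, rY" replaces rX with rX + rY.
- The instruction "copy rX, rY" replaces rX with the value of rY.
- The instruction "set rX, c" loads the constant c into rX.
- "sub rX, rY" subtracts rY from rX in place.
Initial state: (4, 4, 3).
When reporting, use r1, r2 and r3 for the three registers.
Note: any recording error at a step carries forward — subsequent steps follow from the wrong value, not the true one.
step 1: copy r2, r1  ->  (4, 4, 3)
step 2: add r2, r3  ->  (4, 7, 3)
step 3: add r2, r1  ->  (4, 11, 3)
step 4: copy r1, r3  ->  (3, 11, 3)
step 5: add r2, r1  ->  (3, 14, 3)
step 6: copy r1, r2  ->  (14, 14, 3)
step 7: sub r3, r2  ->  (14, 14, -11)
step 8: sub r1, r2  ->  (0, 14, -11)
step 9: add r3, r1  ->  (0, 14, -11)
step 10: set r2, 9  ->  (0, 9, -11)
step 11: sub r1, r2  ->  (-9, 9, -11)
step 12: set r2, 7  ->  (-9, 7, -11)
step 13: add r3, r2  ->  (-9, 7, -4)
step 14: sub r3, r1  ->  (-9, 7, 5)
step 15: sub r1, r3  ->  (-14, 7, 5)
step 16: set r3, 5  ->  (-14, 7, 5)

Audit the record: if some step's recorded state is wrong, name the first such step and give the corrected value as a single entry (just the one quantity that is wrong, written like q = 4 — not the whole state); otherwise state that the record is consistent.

Recomputing the run from the initial state:
step 1: r1 = 4, r2 = 4, r3 = 3
step 2: r1 = 4, r2 = 7, r3 = 3
step 3: r1 = 4, r2 = 11, r3 = 3
step 4: r1 = 3, r2 = 11, r3 = 3
step 5: r1 = 3, r2 = 14, r3 = 3
step 6: r1 = 14, r2 = 14, r3 = 3
step 7: r1 = 14, r2 = 14, r3 = -11
step 8: r1 = 0, r2 = 14, r3 = -11
step 9: r1 = 0, r2 = 14, r3 = -11
step 10: r1 = 0, r2 = 9, r3 = -11
step 11: r1 = -9, r2 = 9, r3 = -11
step 12: r1 = -9, r2 = 7, r3 = -11
step 13: r1 = -9, r2 = 7, r3 = -4
step 14: r1 = -9, r2 = 7, r3 = 5
step 15: r1 = -14, r2 = 7, r3 = 5
step 16: r1 = -14, r2 = 7, r3 = 5
This matches the record at every step.

no error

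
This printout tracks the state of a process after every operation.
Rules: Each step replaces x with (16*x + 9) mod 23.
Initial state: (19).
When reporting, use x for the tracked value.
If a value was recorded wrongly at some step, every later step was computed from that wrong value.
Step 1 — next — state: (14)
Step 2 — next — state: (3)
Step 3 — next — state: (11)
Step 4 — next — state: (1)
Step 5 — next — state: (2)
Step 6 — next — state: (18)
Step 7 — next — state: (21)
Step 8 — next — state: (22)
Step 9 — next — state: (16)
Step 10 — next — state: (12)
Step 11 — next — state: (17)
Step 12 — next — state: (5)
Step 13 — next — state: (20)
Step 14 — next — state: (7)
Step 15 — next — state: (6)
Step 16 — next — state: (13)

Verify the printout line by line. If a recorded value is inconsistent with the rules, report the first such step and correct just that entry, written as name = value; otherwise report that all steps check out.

Recomputing the run from the initial state:
step 1: x = 14
step 2: x = 3
step 3: x = 11
step 4: x = 1
step 5: x = 2
step 6: x = 18
step 7: x = 21
step 8: x = 0
step 9: x = 9
step 10: x = 15
step 11: x = 19
step 12: x = 14
step 13: x = 3
step 14: x = 11
step 15: x = 1
step 16: x = 2
The first disagreement with the printout is at step 8, where the value should be x = 0.

step 8, x = 0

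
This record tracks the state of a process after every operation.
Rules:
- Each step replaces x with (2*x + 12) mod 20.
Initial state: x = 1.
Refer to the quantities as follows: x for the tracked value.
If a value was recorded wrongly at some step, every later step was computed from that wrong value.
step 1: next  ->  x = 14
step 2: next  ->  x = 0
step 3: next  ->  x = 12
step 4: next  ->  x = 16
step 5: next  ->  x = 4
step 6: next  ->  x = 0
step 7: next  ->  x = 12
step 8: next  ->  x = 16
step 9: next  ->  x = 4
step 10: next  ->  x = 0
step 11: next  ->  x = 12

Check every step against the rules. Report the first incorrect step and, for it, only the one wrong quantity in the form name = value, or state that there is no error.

Recomputing the run from the initial state:
step 1: x = 14
step 2: x = 0
step 3: x = 12
step 4: x = 16
step 5: x = 4
step 6: x = 0
step 7: x = 12
step 8: x = 16
step 9: x = 4
step 10: x = 0
step 11: x = 12
This matches the record at every step.

no error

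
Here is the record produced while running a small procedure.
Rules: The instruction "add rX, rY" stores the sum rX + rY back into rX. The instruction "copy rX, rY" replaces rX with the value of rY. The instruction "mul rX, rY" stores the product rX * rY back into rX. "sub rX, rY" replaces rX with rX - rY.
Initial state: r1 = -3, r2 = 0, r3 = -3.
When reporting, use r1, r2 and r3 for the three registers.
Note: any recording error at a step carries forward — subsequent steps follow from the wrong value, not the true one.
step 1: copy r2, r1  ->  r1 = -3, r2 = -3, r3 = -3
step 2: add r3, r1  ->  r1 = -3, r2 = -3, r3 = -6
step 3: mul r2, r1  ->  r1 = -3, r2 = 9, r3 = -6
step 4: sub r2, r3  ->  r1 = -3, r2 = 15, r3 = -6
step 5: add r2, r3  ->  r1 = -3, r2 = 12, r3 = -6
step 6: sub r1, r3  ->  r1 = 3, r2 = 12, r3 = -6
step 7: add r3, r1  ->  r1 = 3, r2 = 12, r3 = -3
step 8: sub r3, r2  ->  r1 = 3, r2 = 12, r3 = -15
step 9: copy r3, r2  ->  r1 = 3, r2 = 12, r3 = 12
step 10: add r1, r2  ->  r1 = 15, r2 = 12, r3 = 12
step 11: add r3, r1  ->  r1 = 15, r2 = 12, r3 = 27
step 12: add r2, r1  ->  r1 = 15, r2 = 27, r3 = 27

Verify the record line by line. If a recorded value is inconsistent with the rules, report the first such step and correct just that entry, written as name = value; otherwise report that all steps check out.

step 5, r2 = 9

step 1: r2 = -3 -> exactly as logged
step 2: r3 = -3 + -3 = -6 -> exactly as logged
step 3: r2 = -3 * -3 = 9 -> verified
step 4: r2 = 9 - -6 = 15 -> consistent with the record
step 5: r2 = 15 + -6 = 9 -> this is not what the record shows
The audit stops at step 5: the recorded entry is wrong and should be r2 = 9.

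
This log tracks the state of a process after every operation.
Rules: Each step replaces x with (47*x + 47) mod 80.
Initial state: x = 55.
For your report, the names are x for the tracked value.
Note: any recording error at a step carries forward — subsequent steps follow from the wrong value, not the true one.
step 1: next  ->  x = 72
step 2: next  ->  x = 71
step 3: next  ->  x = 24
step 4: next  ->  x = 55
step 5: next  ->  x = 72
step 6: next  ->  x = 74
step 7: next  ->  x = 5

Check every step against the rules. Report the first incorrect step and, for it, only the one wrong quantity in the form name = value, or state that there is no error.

step 6, x = 71

step 1: x = (47*55 + 47) mod 80 = 72 -> exactly as logged
step 2: x = (47*72 + 47) mod 80 = 71 -> checks out
step 3: x = (47*71 + 47) mod 80 = 24 -> same as recorded
step 4: x = (47*24 + 47) mod 80 = 55 -> confirmed correct
step 5: x = (47*55 + 47) mod 80 = 72 -> exactly as logged
step 6: x = (47*72 + 47) mod 80 = 71 -> the log has a different value
The audit stops at step 6: the recorded entry is wrong and should be x = 71.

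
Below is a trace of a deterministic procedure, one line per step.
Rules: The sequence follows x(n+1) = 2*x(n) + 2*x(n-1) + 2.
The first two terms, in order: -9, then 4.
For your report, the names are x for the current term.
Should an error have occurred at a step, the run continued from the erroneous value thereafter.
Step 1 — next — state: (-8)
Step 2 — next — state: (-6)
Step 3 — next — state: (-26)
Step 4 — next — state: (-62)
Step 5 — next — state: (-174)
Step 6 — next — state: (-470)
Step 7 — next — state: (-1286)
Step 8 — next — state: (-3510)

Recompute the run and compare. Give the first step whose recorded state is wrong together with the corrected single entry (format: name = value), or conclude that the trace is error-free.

no error

Recomputing the run from the initial state:
step 1: x = -8
step 2: x = -6
step 3: x = -26
step 4: x = -62
step 5: x = -174
step 6: x = -470
step 7: x = -1286
step 8: x = -3510
This matches the trace at every step.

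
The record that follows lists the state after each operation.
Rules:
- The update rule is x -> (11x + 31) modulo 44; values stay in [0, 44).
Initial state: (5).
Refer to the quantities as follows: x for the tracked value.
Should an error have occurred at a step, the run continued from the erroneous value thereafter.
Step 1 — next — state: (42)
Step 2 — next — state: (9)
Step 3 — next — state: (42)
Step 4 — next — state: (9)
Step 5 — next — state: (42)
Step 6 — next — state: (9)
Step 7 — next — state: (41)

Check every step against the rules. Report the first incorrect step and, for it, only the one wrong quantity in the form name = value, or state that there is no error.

Step 1: x = (11*5 + 31) mod 44 = 42 — consistent with the record.
Step 2: x = (11*42 + 31) mod 44 = 9 — checks out.
Step 3: x = (11*9 + 31) mod 44 = 42 — in agreement.
Step 4: x = (11*42 + 31) mod 44 = 9 — consistent with the record.
Step 5: x = (11*9 + 31) mod 44 = 42 — consistent with the record.
Step 6: x = (11*42 + 31) mod 44 = 9 — in agreement.
Step 7: x = (11*9 + 31) mod 44 = 42 — the record has a different value.
First incorrect step: 7; the correct value is x = 42.

step 7, x = 42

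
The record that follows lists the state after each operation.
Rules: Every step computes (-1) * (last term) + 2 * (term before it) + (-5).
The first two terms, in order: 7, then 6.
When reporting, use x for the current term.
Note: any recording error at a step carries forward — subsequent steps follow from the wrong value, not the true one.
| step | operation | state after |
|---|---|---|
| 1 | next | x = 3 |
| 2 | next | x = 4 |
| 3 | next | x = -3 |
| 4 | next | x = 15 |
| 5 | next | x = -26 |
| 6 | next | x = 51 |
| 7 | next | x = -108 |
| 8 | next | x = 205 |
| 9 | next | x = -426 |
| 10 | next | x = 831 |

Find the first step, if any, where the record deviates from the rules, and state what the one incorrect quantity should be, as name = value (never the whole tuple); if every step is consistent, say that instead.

1. x = -1*(6) + (2)*(7) + (-5) = 3 (confirmed correct)
2. x = -1*(3) + (2)*(6) + (-5) = 4 (matches)
3. x = -1*(4) + (2)*(3) + (-5) = -3 (confirmed correct)
4. x = -1*(-3) + (2)*(4) + (-5) = 6 (the record has a different value)
So the first discrepancy is step 4, where the right value is x = 6.

step 4, x = 6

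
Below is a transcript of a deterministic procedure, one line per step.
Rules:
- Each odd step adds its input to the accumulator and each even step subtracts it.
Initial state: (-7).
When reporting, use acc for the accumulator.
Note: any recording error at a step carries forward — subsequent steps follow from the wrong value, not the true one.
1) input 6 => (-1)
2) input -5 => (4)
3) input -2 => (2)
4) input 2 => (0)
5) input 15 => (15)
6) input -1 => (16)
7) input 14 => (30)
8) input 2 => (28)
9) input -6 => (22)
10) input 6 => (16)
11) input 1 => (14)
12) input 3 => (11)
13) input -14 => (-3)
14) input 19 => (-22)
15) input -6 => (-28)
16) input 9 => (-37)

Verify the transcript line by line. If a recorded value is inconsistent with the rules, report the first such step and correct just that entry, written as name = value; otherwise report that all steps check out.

1. acc = -7 + 6 = -1 (matches)
2. acc = -1 - -5 = 4 (checks out)
3. acc = 4 + -2 = 2 (exactly as logged)
4. acc = 2 - 2 = 0 (matches)
5. acc = 0 + 15 = 15 (verified)
6. acc = 15 - -1 = 16 (in agreement)
7. acc = 16 + 14 = 30 (in agreement)
8. acc = 30 - 2 = 28 (no discrepancy)
9. acc = 28 + -6 = 22 (same as recorded)
10. acc = 22 - 6 = 16 (verified)
11. acc = 16 + 1 = 17 (this is not what the transcript shows)
The audit stops at step 11: the recorded entry is wrong and should be acc = 17.

step 11, acc = 17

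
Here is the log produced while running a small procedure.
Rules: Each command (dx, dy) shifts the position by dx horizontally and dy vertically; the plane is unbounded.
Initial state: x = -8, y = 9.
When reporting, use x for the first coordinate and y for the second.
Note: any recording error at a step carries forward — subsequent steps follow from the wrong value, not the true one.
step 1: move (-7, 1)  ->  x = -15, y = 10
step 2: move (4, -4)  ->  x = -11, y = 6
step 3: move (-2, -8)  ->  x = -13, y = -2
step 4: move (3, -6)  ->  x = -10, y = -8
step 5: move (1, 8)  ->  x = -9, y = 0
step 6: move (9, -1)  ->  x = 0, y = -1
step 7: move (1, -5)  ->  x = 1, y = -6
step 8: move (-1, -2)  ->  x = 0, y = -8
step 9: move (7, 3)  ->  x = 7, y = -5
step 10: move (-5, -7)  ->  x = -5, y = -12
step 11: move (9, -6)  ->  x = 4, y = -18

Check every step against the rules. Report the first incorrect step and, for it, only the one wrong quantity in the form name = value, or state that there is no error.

step 10, x = 2

1. x = -8 + (-7) = -15, y = 9 + (1) = 10 (in agreement)
2. x = -15 + (4) = -11, y = 10 + (-4) = 6 (confirmed correct)
3. x = -11 + (-2) = -13, y = 6 + (-8) = -2 (consistent with the log)
4. x = -13 + (3) = -10, y = -2 + (-6) = -8 (agrees with the log)
5. x = -10 + (1) = -9, y = -8 + (8) = 0 (consistent with the log)
6. x = -9 + (9) = 0, y = 0 + (-1) = -1 (consistent with the log)
7. x = 0 + (1) = 1, y = -1 + (-5) = -6 (confirmed correct)
8. x = 1 + (-1) = 0, y = -6 + (-2) = -8 (verified)
9. x = 0 + (7) = 7, y = -8 + (3) = -5 (confirmed correct)
10. x = 7 + (-5) = 2, y = -5 + (-7) = -12 (not what was recorded)
Conclusion: step 10 carries the first error; the entry should be x = 2.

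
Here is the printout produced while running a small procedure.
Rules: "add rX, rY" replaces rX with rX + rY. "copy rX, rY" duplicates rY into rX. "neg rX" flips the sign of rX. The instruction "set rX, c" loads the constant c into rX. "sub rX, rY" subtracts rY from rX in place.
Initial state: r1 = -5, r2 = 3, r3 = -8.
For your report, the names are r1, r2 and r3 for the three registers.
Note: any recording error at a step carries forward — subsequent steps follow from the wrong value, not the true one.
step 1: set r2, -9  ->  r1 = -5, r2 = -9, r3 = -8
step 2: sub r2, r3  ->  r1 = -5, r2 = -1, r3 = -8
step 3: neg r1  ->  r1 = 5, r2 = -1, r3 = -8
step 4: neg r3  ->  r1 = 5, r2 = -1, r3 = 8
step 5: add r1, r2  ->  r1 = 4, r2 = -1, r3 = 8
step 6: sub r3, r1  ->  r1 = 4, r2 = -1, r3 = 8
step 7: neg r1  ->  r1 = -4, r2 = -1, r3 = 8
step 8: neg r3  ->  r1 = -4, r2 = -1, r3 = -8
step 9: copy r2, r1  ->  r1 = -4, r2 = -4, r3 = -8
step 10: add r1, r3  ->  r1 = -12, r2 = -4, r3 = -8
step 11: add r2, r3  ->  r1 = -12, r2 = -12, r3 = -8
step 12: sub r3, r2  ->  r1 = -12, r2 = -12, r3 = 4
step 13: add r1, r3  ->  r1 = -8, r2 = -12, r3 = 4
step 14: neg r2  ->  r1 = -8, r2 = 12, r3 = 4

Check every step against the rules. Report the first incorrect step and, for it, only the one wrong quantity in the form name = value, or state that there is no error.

step 6, r3 = 4

step 1: r2 = -9 -> agrees with the printout
step 2: r2 = -9 - -8 = -1 -> no discrepancy
step 3: r1 = -(-5) = 5 -> exactly as logged
step 4: r3 = -(-8) = 8 -> matches
step 5: r1 = 5 + -1 = 4 -> confirmed correct
step 6: r3 = 8 - 4 = 4 -> first mismatch against the printout
Conclusion: step 6 carries the first error; the entry should be r3 = 4.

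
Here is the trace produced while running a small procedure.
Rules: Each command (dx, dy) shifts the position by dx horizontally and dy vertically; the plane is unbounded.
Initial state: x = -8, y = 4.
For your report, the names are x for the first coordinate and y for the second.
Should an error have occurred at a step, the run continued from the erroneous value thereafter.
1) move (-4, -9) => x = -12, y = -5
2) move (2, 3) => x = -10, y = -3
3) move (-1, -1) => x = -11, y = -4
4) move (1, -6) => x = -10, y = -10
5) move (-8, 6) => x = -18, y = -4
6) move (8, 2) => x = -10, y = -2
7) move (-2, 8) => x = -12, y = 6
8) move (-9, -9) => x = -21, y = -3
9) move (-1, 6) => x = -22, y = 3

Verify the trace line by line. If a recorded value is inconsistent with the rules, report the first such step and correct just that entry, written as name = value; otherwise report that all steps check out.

step 2, y = -2

step 1: x = -8 + (-4) = -12, y = 4 + (-9) = -5 -> agrees with the trace
step 2: x = -12 + (2) = -10, y = -5 + (3) = -2 -> first mismatch against the trace
The earliest wrong entry is at step 2: it should read y = -2.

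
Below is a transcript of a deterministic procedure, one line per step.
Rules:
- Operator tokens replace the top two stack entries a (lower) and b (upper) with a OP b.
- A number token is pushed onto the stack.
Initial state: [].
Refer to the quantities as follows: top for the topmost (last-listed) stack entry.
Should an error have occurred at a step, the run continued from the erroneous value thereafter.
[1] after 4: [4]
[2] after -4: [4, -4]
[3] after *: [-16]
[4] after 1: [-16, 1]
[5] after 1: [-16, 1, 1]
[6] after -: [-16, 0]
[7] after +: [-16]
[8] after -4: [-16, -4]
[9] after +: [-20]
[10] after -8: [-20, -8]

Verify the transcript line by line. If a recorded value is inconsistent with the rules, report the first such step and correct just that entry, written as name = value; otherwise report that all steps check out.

no error

Step 1: push 4: top = 4 — consistent with the transcript.
Step 2: push -4: top = -4 — exactly as logged.
Step 3: 4 * -4 = -16 — exactly as logged.
Step 4: push 1: top = 1 — matches.
Step 5: push 1: top = 1 — checks out.
Step 6: 1 - 1 = 0 — verified.
Step 7: -16 + 0 = -16 — agrees with the transcript.
Step 8: push -4: top = -4 — consistent with the transcript.
Step 9: -16 + -4 = -20 — consistent with the transcript.
Step 10: push -8: top = -8 — verified.
Nothing is out of place; the run is error-free.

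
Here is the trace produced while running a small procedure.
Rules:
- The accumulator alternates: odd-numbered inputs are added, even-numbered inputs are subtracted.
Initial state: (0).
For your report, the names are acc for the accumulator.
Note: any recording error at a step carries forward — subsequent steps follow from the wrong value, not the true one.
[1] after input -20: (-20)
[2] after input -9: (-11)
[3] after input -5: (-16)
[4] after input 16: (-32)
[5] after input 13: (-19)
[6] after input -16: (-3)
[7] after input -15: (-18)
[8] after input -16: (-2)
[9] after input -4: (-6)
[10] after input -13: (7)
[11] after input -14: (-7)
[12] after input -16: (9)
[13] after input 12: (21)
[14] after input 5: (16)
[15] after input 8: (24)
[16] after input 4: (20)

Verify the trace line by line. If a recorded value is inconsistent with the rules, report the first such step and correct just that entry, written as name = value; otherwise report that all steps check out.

Recomputing the run from the initial state:
step 1: acc = -20
step 2: acc = -11
step 3: acc = -16
step 4: acc = -32
step 5: acc = -19
step 6: acc = -3
step 7: acc = -18
step 8: acc = -2
step 9: acc = -6
step 10: acc = 7
step 11: acc = -7
step 12: acc = 9
step 13: acc = 21
step 14: acc = 16
step 15: acc = 24
step 16: acc = 20
This matches the trace at every step.

no error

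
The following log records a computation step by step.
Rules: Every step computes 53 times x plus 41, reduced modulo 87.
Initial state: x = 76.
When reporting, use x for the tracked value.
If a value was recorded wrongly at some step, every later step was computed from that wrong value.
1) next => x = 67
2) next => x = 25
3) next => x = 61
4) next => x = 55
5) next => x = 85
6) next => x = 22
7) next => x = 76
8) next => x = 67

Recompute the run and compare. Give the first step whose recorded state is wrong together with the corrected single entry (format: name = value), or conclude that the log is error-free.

no error

Step 1: x = (53*76 + 41) mod 87 = 67 — matches.
Step 2: x = (53*67 + 41) mod 87 = 25 — in agreement.
Step 3: x = (53*25 + 41) mod 87 = 61 — no discrepancy.
Step 4: x = (53*61 + 41) mod 87 = 55 — same as recorded.
Step 5: x = (53*55 + 41) mod 87 = 85 — verified.
Step 6: x = (53*85 + 41) mod 87 = 22 — agrees with the log.
Step 7: x = (53*22 + 41) mod 87 = 76 — verified.
Step 8: x = (53*76 + 41) mod 87 = 67 — no discrepancy.
All entries verified; no error found.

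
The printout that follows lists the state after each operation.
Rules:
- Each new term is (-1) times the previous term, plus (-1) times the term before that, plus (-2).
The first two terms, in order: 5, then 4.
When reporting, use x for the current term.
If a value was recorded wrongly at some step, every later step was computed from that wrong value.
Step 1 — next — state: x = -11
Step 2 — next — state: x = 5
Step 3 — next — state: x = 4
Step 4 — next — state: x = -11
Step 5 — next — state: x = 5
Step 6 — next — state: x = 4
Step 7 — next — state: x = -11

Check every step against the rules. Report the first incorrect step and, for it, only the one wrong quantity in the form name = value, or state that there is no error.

no error

1. x = -1*(4) + (-1)*(5) + (-2) = -11 (matches)
2. x = -1*(-11) + (-1)*(4) + (-2) = 5 (matches)
3. x = -1*(5) + (-1)*(-11) + (-2) = 4 (verified)
4. x = -1*(4) + (-1)*(5) + (-2) = -11 (verified)
5. x = -1*(-11) + (-1)*(4) + (-2) = 5 (confirmed correct)
6. x = -1*(5) + (-1)*(-11) + (-2) = 4 (same as recorded)
7. x = -1*(4) + (-1)*(5) + (-2) = -11 (checks out)
Nothing is out of place; the run is error-free.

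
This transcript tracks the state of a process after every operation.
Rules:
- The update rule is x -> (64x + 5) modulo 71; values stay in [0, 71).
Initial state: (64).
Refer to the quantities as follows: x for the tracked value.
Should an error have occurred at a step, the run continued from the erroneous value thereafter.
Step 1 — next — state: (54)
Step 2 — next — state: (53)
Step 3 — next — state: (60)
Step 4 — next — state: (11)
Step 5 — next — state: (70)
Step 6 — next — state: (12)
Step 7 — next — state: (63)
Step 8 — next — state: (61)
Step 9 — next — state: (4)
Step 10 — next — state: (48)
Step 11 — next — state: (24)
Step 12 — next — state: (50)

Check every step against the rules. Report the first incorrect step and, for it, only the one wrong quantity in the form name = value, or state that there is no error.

1. x = (64*64 + 5) mod 71 = 54 (in agreement)
2. x = (64*54 + 5) mod 71 = 53 (verified)
3. x = (64*53 + 5) mod 71 = 60 (no discrepancy)
4. x = (64*60 + 5) mod 71 = 11 (exactly as logged)
5. x = (64*11 + 5) mod 71 = 70 (matches)
6. x = (64*70 + 5) mod 71 = 12 (no discrepancy)
7. x = (64*12 + 5) mod 71 = 63 (no discrepancy)
8. x = (64*63 + 5) mod 71 = 61 (matches)
9. x = (64*61 + 5) mod 71 = 4 (agrees with the transcript)
10. x = (64*4 + 5) mod 71 = 48 (no discrepancy)
11. x = (64*48 + 5) mod 71 = 24 (checks out)
12. x = (64*24 + 5) mod 71 = 50 (consistent with the transcript)
All entries verified; no error found.

no error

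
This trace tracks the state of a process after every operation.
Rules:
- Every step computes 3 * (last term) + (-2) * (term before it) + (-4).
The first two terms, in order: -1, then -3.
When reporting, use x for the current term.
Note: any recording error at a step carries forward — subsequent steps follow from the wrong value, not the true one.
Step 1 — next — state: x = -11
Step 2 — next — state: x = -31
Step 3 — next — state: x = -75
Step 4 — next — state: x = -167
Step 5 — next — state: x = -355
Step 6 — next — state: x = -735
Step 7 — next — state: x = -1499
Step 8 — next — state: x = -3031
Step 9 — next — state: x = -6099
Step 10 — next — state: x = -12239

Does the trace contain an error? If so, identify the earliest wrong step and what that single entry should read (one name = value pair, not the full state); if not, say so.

no error

Step 1: x = 3*(-3) + (-2)*(-1) + (-4) = -11 — agrees with the trace.
Step 2: x = 3*(-11) + (-2)*(-3) + (-4) = -31 — confirmed correct.
Step 3: x = 3*(-31) + (-2)*(-11) + (-4) = -75 — in agreement.
Step 4: x = 3*(-75) + (-2)*(-31) + (-4) = -167 — confirmed correct.
Step 5: x = 3*(-167) + (-2)*(-75) + (-4) = -355 — no discrepancy.
Step 6: x = 3*(-355) + (-2)*(-167) + (-4) = -735 — confirmed correct.
Step 7: x = 3*(-735) + (-2)*(-355) + (-4) = -1499 — matches.
Step 8: x = 3*(-1499) + (-2)*(-735) + (-4) = -3031 — consistent with the trace.
Step 9: x = 3*(-3031) + (-2)*(-1499) + (-4) = -6099 — no discrepancy.
Step 10: x = 3*(-6099) + (-2)*(-3031) + (-4) = -12239 — exactly as logged.
No step deviates from the rules.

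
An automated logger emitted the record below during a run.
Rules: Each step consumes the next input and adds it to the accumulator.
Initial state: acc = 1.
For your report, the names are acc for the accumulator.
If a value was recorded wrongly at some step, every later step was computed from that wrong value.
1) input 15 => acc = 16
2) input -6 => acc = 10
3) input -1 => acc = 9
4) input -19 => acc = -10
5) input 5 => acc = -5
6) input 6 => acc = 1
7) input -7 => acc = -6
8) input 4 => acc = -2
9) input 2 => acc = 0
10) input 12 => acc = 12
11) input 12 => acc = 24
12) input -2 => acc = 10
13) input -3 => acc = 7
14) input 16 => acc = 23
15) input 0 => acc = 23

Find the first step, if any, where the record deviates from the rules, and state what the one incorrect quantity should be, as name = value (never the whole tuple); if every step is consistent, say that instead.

step 12, acc = 22

1. acc = 1 + 15 = 16 (verified)
2. acc = 16 + -6 = 10 (agrees with the record)
3. acc = 10 + -1 = 9 (checks out)
4. acc = 9 + -19 = -10 (same as recorded)
5. acc = -10 + 5 = -5 (agrees with the record)
6. acc = -5 + 6 = 1 (exactly as logged)
7. acc = 1 + -7 = -6 (agrees with the record)
8. acc = -6 + 4 = -2 (same as recorded)
9. acc = -2 + 2 = 0 (consistent with the record)
10. acc = 0 + 12 = 12 (verified)
11. acc = 12 + 12 = 24 (verified)
12. acc = 24 + -2 = 22 (the record has a different value)
First incorrect step: 12; the correct value is acc = 22.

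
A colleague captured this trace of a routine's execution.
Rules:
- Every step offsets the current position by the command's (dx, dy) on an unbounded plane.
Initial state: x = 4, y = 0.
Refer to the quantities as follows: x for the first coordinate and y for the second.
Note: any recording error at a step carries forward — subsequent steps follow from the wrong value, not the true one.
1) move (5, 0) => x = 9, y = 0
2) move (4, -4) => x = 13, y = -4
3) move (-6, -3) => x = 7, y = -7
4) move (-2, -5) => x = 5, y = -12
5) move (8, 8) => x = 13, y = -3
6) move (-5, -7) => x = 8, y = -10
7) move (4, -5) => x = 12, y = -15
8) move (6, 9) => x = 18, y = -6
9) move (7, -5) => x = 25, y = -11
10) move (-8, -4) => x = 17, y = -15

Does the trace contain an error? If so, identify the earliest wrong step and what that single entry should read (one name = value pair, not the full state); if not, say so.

step 5, y = -4

1. x = 4 + (5) = 9, y = 0 + (0) = 0 (exactly as logged)
2. x = 9 + (4) = 13, y = 0 + (-4) = -4 (matches)
3. x = 13 + (-6) = 7, y = -4 + (-3) = -7 (in agreement)
4. x = 7 + (-2) = 5, y = -7 + (-5) = -12 (agrees with the trace)
5. x = 5 + (8) = 13, y = -12 + (8) = -4 (first mismatch against the trace)
First incorrect step: 5; the correct value is y = -4.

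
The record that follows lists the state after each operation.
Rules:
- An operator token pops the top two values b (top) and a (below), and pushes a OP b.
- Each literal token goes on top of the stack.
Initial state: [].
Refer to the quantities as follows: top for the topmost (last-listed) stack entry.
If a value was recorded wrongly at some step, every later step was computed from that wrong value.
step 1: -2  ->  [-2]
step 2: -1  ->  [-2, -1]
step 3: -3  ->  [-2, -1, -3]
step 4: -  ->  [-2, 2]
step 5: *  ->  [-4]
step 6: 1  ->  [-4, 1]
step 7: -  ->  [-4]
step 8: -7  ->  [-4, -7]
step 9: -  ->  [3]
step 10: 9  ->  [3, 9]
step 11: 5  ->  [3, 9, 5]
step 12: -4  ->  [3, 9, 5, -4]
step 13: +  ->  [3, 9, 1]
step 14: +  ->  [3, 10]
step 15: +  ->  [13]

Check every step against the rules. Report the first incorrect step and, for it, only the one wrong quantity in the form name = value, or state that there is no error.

step 7, top = -5

Recomputing the run from the initial state:
step 1: [-2]
step 2: [-2, -1]
step 3: [-2, -1, -3]
step 4: [-2, 2]
step 5: [-4]
step 6: [-4, 1]
step 7: [-5]
step 8: [-5, -7]
step 9: [2]
step 10: [2, 9]
step 11: [2, 9, 5]
step 12: [2, 9, 5, -4]
step 13: [2, 9, 1]
step 14: [2, 10]
step 15: [12]
The first disagreement with the record is at step 7, where the value should be top = -5.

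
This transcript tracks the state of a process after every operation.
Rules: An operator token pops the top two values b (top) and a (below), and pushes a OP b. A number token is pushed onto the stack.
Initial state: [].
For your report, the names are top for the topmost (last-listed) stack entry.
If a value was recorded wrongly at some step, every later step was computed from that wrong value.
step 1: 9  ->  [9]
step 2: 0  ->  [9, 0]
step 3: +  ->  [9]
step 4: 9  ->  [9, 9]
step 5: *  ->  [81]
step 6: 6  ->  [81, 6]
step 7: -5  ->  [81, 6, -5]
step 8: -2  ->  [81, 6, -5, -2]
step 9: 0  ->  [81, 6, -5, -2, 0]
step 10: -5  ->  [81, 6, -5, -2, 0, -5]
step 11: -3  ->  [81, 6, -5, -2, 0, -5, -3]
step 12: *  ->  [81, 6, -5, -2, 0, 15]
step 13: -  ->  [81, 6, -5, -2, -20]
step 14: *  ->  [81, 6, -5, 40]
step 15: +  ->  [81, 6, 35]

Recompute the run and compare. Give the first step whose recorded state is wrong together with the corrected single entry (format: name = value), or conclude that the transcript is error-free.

step 13, top = -15

1. push 9: top = 9 (exactly as logged)
2. push 0: top = 0 (in agreement)
3. 9 + 0 = 9 (no discrepancy)
4. push 9: top = 9 (exactly as logged)
5. 9 * 9 = 81 (no discrepancy)
6. push 6: top = 6 (checks out)
7. push -5: top = -5 (checks out)
8. push -2: top = -2 (same as recorded)
9. push 0: top = 0 (consistent with the transcript)
10. push -5: top = -5 (confirmed correct)
11. push -3: top = -3 (verified)
12. -5 * -3 = 15 (same as recorded)
13. 0 - 15 = -15 (the transcript disagrees here)
The audit stops at step 13: the recorded entry is wrong and should be top = -15.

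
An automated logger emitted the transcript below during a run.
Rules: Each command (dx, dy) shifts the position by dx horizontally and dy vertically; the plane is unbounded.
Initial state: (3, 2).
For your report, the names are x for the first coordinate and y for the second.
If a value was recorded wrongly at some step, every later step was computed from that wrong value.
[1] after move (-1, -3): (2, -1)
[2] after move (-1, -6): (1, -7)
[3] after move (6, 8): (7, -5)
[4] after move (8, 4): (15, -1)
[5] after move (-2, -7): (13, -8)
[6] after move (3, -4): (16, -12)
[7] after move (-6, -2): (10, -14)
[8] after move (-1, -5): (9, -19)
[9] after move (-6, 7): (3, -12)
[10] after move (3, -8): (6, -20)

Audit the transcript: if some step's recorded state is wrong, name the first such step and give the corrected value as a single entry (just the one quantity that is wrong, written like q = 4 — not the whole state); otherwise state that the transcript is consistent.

Recomputing the run from the initial state:
step 1: x = 2, y = -1
step 2: x = 1, y = -7
step 3: x = 7, y = 1
step 4: x = 15, y = 5
step 5: x = 13, y = -2
step 6: x = 16, y = -6
step 7: x = 10, y = -8
step 8: x = 9, y = -13
step 9: x = 3, y = -6
step 10: x = 6, y = -14
The first disagreement with the transcript is at step 3, where the value should be y = 1.

step 3, y = 1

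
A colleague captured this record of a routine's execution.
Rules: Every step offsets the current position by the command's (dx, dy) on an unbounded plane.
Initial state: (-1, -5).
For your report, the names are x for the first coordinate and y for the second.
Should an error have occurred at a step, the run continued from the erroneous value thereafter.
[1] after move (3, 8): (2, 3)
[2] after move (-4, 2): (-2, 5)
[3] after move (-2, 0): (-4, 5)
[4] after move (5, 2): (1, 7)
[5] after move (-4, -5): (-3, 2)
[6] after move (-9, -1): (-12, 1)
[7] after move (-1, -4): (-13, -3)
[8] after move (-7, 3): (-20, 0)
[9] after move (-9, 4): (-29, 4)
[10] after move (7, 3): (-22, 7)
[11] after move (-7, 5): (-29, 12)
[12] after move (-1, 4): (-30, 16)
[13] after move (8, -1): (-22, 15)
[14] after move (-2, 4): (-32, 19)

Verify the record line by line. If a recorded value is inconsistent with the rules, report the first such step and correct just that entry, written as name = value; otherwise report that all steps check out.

Step 1: x = -1 + (3) = 2, y = -5 + (8) = 3 — consistent with the record.
Step 2: x = 2 + (-4) = -2, y = 3 + (2) = 5 — no discrepancy.
Step 3: x = -2 + (-2) = -4, y = 5 + (0) = 5 — no discrepancy.
Step 4: x = -4 + (5) = 1, y = 5 + (2) = 7 — in agreement.
Step 5: x = 1 + (-4) = -3, y = 7 + (-5) = 2 — agrees with the record.
Step 6: x = -3 + (-9) = -12, y = 2 + (-1) = 1 — confirmed correct.
Step 7: x = -12 + (-1) = -13, y = 1 + (-4) = -3 — matches.
Step 8: x = -13 + (-7) = -20, y = -3 + (3) = 0 — no discrepancy.
Step 9: x = -20 + (-9) = -29, y = 0 + (4) = 4 — consistent with the record.
Step 10: x = -29 + (7) = -22, y = 4 + (3) = 7 — no discrepancy.
Step 11: x = -22 + (-7) = -29, y = 7 + (5) = 12 — no discrepancy.
Step 12: x = -29 + (-1) = -30, y = 12 + (4) = 16 — checks out.
Step 13: x = -30 + (8) = -22, y = 16 + (-1) = 15 — same as recorded.
Step 14: x = -22 + (-2) = -24, y = 15 + (4) = 19 — not what was recorded.
The audit stops at step 14: the recorded entry is wrong and should be x = -24.

step 14, x = -24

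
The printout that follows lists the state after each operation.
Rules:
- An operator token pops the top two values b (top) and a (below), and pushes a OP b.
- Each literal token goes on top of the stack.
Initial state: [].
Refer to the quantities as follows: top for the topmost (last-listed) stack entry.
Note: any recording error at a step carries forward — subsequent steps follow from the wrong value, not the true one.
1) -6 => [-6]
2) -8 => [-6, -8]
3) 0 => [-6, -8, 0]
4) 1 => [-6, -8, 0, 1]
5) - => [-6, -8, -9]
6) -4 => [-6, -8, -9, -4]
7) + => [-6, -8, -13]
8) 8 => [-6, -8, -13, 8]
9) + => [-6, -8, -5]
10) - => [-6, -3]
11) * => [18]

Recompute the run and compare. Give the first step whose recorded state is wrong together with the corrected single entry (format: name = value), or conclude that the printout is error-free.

1. push -6: top = -6 (confirmed correct)
2. push -8: top = -8 (confirmed correct)
3. push 0: top = 0 (in agreement)
4. push 1: top = 1 (same as recorded)
5. 0 - 1 = -1 (first mismatch against the printout)
First deviation found at step 5; the corrected entry is top = -1.

step 5, top = -1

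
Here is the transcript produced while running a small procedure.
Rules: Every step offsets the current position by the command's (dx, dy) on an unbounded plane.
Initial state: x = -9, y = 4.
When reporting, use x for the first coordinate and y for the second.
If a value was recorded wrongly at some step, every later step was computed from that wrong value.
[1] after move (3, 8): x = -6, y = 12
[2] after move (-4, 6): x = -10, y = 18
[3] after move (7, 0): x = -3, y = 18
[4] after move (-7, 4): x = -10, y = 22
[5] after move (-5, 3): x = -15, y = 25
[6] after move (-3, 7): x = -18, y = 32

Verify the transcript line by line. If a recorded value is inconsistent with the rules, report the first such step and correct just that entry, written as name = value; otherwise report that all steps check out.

no error

Step 1: x = -9 + (3) = -6, y = 4 + (8) = 12 — no discrepancy.
Step 2: x = -6 + (-4) = -10, y = 12 + (6) = 18 — same as recorded.
Step 3: x = -10 + (7) = -3, y = 18 + (0) = 18 — exactly as logged.
Step 4: x = -3 + (-7) = -10, y = 18 + (4) = 22 — verified.
Step 5: x = -10 + (-5) = -15, y = 22 + (3) = 25 — consistent with the transcript.
Step 6: x = -15 + (-3) = -18, y = 25 + (7) = 32 — no discrepancy.
No step deviates from the rules.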